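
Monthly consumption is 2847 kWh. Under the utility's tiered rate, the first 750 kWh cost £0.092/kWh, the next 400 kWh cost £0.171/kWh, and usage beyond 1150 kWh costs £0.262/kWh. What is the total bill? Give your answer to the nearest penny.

£582.01

First 750 kWh × £0.092 = £69.00
Next 400 kWh × £0.171 = £68.40
Remaining 1697 kWh × £0.262 = £444.61
Total = £582.01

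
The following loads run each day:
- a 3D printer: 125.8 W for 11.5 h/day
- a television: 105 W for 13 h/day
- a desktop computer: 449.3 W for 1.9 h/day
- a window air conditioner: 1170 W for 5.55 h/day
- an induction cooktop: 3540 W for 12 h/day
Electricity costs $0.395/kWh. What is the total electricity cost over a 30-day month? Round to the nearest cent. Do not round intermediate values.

3D printer: 125.8 W × 11.5 h × 30 d = 43,401 Wh = 43.4 kWh
television: 105 W × 13 h × 30 d = 40,950 Wh = 40.95 kWh
desktop computer: 449.3 W × 1.9 h × 30 d = 25,610 Wh = 25.61 kWh
window air conditioner: 1170 W × 5.55 h × 30 d = 194,805 Wh = 194.8 kWh
induction cooktop: 3540 W × 12 h × 30 d = 1,274,400 Wh = 1,274 kWh
Total energy = 43.4 + 40.95 + 25.61 + 194.8 + 1,274 = 1,579 kWh
Cost = 1,579 kWh × $0.395 = $623.77

$623.77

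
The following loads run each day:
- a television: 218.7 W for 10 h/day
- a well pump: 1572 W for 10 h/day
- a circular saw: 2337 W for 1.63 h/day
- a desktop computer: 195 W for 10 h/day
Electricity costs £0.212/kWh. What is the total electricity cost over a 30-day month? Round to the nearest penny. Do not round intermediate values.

£150.52

television: 218.7 W × 10 h × 30 d = 65,610 Wh = 65.61 kWh
well pump: 1572 W × 10 h × 30 d = 471,600 Wh = 471.6 kWh
circular saw: 2337 W × 1.63 h × 30 d = 114,279 Wh = 114.3 kWh
desktop computer: 195 W × 10 h × 30 d = 58,500 Wh = 58.5 kWh
Total energy = 65.61 + 471.6 + 114.3 + 58.5 = 710 kWh
Cost = 710 kWh × £0.212 = £150.52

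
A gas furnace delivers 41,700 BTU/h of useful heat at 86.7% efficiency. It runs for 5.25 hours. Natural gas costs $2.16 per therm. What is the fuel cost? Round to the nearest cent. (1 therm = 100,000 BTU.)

Heat delivered = 41,700 BTU/h × 5.25 h = 218,925 BTU
Gas input = 218,925 / 0.867 = 252,509 BTU
= 252,509 / 100,000 = 2.525 therm
Cost = 2.525 × $2.16/therm = $5.45

$5.45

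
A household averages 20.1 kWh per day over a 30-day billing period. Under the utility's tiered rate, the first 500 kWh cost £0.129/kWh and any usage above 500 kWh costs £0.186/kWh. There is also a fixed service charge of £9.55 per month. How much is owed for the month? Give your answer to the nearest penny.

Usage = 20.1 kWh/day × 30 days = 603 kWh
First 500 kWh × £0.129 = £64.50
Remaining 103 kWh × £0.186 = £19.16
Energy charge = £83.66; + service £9.55 = £93.21

£93.21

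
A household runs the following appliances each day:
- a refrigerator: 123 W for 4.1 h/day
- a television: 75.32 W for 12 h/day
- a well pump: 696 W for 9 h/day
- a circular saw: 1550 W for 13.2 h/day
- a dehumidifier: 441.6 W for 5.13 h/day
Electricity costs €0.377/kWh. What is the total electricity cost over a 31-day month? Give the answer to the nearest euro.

refrigerator: 123 W × 4.1 h × 31 d = 15,633 Wh = 15.63 kWh
television: 75.32 W × 12 h × 31 d = 28,019 Wh = 28.02 kWh
well pump: 696 W × 9 h × 31 d = 194,184 Wh = 194.2 kWh
circular saw: 1550 W × 13.2 h × 31 d = 634,260 Wh = 634.3 kWh
dehumidifier: 441.6 W × 5.13 h × 31 d = 70,228 Wh = 70.23 kWh
Total energy = 15.63 + 28.02 + 194.2 + 634.3 + 70.23 = 942.3 kWh
Cost = 942.3 kWh × €0.377 = €355.26 ≈ €355

€355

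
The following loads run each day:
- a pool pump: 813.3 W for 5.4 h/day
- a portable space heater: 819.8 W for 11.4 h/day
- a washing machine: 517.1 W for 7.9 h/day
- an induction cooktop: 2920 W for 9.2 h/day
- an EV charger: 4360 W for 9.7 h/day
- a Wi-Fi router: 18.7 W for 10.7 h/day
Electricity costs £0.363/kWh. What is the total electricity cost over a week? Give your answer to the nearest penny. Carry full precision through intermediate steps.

pool pump: 813.3 W × 5.4 h × 7 d = 30,743 Wh = 30.74 kWh
portable space heater: 819.8 W × 11.4 h × 7 d = 65,420 Wh = 65.42 kWh
washing machine: 517.1 W × 7.9 h × 7 d = 28,596 Wh = 28.6 kWh
induction cooktop: 2920 W × 9.2 h × 7 d = 188,048 Wh = 188 kWh
EV charger: 4360 W × 9.7 h × 7 d = 296,044 Wh = 296 kWh
Wi-Fi router: 18.7 W × 10.7 h × 7 d = 1,401 Wh = 1.401 kWh
Total energy = 30.74 + 65.42 + 28.6 + 188 + 296 + 1.401 = 610.3 kWh
Cost = 610.3 kWh × £0.363 = £221.52

£221.52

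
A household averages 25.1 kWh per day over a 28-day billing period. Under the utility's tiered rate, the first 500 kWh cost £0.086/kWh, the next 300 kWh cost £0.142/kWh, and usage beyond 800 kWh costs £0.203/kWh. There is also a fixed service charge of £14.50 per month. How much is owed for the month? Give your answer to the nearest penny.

£86.30

Usage = 25.1 kWh/day × 28 days = 702.8 kWh
First 500 kWh × £0.086 = £43.00
Next 202.8 kWh × £0.142 = £28.80
Remaining tier: 0 kWh (not reached)
Energy charge = £71.80; + service £14.50 = £86.30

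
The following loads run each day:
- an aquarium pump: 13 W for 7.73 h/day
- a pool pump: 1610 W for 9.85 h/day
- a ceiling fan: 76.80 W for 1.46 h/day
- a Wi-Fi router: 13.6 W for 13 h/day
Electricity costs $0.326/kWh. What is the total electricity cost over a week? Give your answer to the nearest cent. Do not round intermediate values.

$37.08

aquarium pump: 13 W × 7.73 h × 7 d = 703 Wh = 0.7034 kWh
pool pump: 1610 W × 9.85 h × 7 d = 111,010 Wh = 111 kWh
ceiling fan: 76.80 W × 1.46 h × 7 d = 785 Wh = 0.7849 kWh
Wi-Fi router: 13.6 W × 13 h × 7 d = 1,238 Wh = 1.238 kWh
Total energy = 0.7034 + 111 + 0.7849 + 1.238 = 113.7 kWh
Cost = 113.7 kWh × $0.326 = $37.08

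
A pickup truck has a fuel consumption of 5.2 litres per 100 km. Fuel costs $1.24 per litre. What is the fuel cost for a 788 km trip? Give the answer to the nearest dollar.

$51

Fuel = 5.2 L/100 km × 788 km / 100 = 40.98 L
Cost = 40.98 L × $1.24/L = $50.81 ≈ $51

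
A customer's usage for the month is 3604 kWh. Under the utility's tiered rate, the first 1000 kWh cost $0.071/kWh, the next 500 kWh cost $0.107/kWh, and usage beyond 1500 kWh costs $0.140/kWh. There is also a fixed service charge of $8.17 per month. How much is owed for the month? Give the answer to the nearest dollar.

First 1000 kWh × $0.071 = $71.00
Next 500 kWh × $0.107 = $53.50
Remaining 2104 kWh × $0.140 = $294.56
Energy charge = $419.06; + service $8.17 = $427.23 ≈ $427

$427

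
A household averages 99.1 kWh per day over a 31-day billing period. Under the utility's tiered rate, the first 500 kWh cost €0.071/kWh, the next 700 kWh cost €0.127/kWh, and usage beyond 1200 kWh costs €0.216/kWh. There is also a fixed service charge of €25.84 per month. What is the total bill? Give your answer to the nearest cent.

Usage = 99.1 kWh/day × 31 days = 3072.1 kWh
First 500 kWh × €0.071 = €35.50
Next 700 kWh × €0.127 = €88.90
Remaining 1872.1 kWh × €0.216 = €404.37
Energy charge = €528.77; + service €25.84 = €554.61

€554.61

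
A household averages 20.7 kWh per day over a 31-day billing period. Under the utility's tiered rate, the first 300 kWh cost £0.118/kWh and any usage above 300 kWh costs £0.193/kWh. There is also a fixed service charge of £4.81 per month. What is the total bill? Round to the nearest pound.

£106

Usage = 20.7 kWh/day × 31 days = 641.7 kWh
First 300 kWh × £0.118 = £35.40
Remaining 341.7 kWh × £0.193 = £65.95
Energy charge = £101.35; + service £4.81 = £106.16 ≈ £106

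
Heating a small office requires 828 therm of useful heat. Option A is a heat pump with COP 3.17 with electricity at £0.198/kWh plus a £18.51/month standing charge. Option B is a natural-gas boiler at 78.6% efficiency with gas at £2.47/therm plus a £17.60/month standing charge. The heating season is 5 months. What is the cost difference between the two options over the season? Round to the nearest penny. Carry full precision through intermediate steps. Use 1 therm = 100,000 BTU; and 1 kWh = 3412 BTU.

£1081.69

Heat load = 828 therm × 100,000 = 82,800,000 BTU
Gas: input = 82,800,000 / 0.786 = 105,343,511 BTU = 1,053 therm → 1,053 × £2.47 = £2,601.98; + 5 × £17.60 standing = £2,689.98
Heat pump: 82,800,000 BTU / 3412 = 24,270 kWh heat; / 3.17 = 7,655 kWh in → × £0.198 = £1,515.75; + 5 × £18.51 standing = £1,608.30
Difference = |£2,689.98 − £1,608.30| = £1,081.69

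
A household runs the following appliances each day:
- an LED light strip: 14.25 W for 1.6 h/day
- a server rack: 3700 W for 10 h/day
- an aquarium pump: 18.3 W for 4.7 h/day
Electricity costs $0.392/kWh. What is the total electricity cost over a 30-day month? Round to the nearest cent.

$436.40

LED light strip: 14.25 W × 1.6 h × 30 d = 684 Wh = 0.684 kWh
server rack: 3700 W × 10 h × 30 d = 1,110,000 Wh = 1,110 kWh
aquarium pump: 18.3 W × 4.7 h × 30 d = 2,580 Wh = 2.58 kWh
Total energy = 0.684 + 1,110 + 2.58 = 1,113 kWh
Cost = 1,113 kWh × $0.392 = $436.40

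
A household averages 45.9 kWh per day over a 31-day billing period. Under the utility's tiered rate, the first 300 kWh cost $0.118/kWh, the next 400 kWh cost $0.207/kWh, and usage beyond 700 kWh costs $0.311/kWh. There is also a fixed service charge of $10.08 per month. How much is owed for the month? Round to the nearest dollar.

$353

Usage = 45.9 kWh/day × 31 days = 1422.9 kWh
First 300 kWh × $0.118 = $35.40
Next 400 kWh × $0.207 = $82.80
Remaining 722.9 kWh × $0.311 = $224.82
Energy charge = $343.02; + service $10.08 = $353.10 ≈ $353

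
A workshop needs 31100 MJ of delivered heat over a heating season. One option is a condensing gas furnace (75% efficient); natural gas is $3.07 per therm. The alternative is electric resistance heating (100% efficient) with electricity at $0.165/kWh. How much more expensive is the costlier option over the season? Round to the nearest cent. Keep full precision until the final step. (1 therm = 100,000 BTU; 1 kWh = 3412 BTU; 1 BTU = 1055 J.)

Heat load = 31100 MJ = 31,100,000,000 J / 1055 = 29,478,673 BTU
Gas: input = 29,478,673 / 0.75 = 39,304,897 BTU = 393 therm → 393 × $3.07 = $1,206.66
Electric: 29,478,673 BTU / 3412 = 8,640 kWh → × $0.165 = $1,425.55
Difference = |$1,206.66 − $1,425.55| = $218.89

$218.89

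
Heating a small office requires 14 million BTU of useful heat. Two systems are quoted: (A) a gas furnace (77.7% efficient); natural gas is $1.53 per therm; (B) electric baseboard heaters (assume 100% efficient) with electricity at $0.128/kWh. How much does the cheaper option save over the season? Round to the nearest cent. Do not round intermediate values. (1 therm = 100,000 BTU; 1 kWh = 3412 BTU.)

Heat load = 14 × 10⁶ BTU = 14,000,000 BTU
Gas: input = 14,000,000 / 0.777 = 18,018,018 BTU = 180.2 therm → 180.2 × $1.53 = $275.68
Electric: 14,000,000 BTU / 3412 = 4,103 kWh → × $0.128 = $525.21
Difference = |$275.68 − $525.21| = $249.53

$249.53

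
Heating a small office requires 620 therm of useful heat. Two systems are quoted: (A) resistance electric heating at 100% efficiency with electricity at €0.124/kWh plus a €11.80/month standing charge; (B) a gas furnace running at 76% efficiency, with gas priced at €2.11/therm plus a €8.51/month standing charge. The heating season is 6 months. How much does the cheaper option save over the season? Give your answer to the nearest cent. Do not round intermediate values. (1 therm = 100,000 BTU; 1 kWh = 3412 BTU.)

Heat load = 620 therm × 100,000 = 62,000,000 BTU
Gas: input = 62,000,000 / 0.76 = 81,578,947 BTU = 815.8 therm → 815.8 × €2.11 = €1,721.32; + 6 × €8.51 standing = €1,772.38
Electric: 62,000,000 BTU / 3412 = 18,170 kWh → × €0.124 = €2,253.22; + 6 × €11.80 standing = €2,324.02
Difference = |€1,772.38 − €2,324.02| = €551.65

€551.65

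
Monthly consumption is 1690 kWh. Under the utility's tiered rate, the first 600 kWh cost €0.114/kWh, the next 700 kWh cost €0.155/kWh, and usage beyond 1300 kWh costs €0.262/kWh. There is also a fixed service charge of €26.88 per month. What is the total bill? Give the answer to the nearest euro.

€306

First 600 kWh × €0.114 = €68.40
Next 700 kWh × €0.155 = €108.50
Remaining 390 kWh × €0.262 = €102.18
Energy charge = €279.08; + service €26.88 = €305.96 ≈ €306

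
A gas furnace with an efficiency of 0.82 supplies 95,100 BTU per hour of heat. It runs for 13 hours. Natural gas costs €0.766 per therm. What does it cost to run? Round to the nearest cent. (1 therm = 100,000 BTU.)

Heat delivered = 95,100 BTU/h × 13 h = 1,236,300 BTU
Gas input = 1,236,300 / 0.82 = 1,507,683 BTU
= 1,507,683 / 100,000 = 15.08 therm
Cost = 15.08 × €0.766/therm = €11.55

€11.55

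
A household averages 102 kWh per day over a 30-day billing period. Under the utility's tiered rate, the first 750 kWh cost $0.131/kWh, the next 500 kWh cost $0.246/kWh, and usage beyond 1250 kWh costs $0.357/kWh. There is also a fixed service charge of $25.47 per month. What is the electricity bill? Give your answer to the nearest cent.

$892.89

Usage = 102 kWh/day × 30 days = 3060 kWh
First 750 kWh × $0.131 = $98.25
Next 500 kWh × $0.246 = $123.00
Remaining 1810 kWh × $0.357 = $646.17
Energy charge = $867.42; + service $25.47 = $892.89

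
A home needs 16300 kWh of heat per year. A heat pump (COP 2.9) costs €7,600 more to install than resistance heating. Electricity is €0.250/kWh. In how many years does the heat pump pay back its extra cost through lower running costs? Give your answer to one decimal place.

Resistance: 16300 kWh × €0.250 = €4,075.00/yr
Heat pump: 16300 / 2.9 = 5621 kWh in → × €0.250 = €1,405.17/yr
Annual savings = €2,669.83
Payback = €7,600 / €2,669.83 = 2.85 years

2.8 years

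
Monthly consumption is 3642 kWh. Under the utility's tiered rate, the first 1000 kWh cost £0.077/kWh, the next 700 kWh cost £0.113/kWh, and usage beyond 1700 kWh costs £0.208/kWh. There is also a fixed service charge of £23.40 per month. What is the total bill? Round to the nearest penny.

First 1000 kWh × £0.077 = £77.00
Next 700 kWh × £0.113 = £79.10
Remaining 1942 kWh × £0.208 = £403.94
Energy charge = £560.04; + service £23.40 = £583.44

£583.44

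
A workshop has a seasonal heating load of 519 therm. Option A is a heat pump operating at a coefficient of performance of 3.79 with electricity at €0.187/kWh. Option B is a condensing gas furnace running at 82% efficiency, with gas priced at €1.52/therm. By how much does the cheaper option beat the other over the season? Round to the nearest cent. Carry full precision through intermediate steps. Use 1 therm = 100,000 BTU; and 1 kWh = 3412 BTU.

€211.53

Heat load = 519 therm × 100,000 = 51,900,000 BTU
Gas: input = 51,900,000 / 0.82 = 63,292,683 BTU = 632.9 therm → 632.9 × €1.52 = €962.05
Heat pump: 51,900,000 BTU / 3412 = 15,210 kWh heat; / 3.79 = 4,013 kWh in → × €0.187 = €750.52
Difference = |€962.05 − €750.52| = €211.53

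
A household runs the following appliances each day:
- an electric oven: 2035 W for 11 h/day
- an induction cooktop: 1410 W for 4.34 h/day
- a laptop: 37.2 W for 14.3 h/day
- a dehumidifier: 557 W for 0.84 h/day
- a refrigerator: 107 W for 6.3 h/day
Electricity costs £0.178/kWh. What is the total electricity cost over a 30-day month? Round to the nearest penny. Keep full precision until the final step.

electric oven: 2035 W × 11 h × 30 d = 671,550 Wh = 671.5 kWh
induction cooktop: 1410 W × 4.34 h × 30 d = 183,582 Wh = 183.6 kWh
laptop: 37.2 W × 14.3 h × 30 d = 15,959 Wh = 15.96 kWh
dehumidifier: 557 W × 0.84 h × 30 d = 14,036 Wh = 14.04 kWh
refrigerator: 107 W × 6.3 h × 30 d = 20,223 Wh = 20.22 kWh
Total energy = 671.5 + 183.6 + 15.96 + 14.04 + 20.22 = 905.4 kWh
Cost = 905.4 kWh × £0.178 = £161.15

£161.15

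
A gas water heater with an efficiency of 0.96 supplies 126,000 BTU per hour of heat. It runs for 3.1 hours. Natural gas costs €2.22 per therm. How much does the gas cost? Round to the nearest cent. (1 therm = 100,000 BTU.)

€9.03

Heat delivered = 126,000 BTU/h × 3.1 h = 390,600 BTU
Gas input = 390,600 / 0.96 = 406,875 BTU
= 406,875 / 100,000 = 4.069 therm
Cost = 4.069 × €2.22/therm = €9.03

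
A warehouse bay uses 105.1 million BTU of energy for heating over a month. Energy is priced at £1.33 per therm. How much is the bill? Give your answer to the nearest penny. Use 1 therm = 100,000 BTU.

£1397.83

105.1 million BTU × (10 therm/million BTU) = 1,051 therm
Cost = 1,051 therm × £1.33/therm = £1,397.83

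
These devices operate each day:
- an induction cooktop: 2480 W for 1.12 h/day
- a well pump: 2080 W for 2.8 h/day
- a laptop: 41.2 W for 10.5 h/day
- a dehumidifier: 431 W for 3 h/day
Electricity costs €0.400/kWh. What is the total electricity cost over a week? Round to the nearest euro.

€29

induction cooktop: 2480 W × 1.12 h × 7 d = 19,443 Wh = 19.44 kWh
well pump: 2080 W × 2.8 h × 7 d = 40,768 Wh = 40.77 kWh
laptop: 41.2 W × 10.5 h × 7 d = 3,028 Wh = 3.028 kWh
dehumidifier: 431 W × 3 h × 7 d = 9,051 Wh = 9.051 kWh
Total energy = 19.44 + 40.77 + 3.028 + 9.051 = 72.29 kWh
Cost = 72.29 kWh × €0.400 = €28.92 ≈ €29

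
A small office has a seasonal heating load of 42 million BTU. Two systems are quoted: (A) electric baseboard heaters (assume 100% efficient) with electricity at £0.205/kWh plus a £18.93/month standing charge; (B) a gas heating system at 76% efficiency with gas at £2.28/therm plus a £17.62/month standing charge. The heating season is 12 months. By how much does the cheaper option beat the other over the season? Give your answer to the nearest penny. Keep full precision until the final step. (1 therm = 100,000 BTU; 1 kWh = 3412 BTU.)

£1279.17

Heat load = 42 × 10⁶ BTU = 42,000,000 BTU
Gas: input = 42,000,000 / 0.76 = 55,263,158 BTU = 552.6 therm → 552.6 × £2.28 = £1,260.00; + 12 × £17.62 standing = £1,471.44
Electric: 42,000,000 BTU / 3412 = 12,310 kWh → × £0.205 = £2,523.45; + 12 × £18.93 standing = £2,750.61
Difference = |£1,471.44 − £2,750.61| = £1,279.17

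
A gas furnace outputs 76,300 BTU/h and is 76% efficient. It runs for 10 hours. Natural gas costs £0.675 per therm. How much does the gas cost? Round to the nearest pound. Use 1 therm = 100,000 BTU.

£7

Heat delivered = 76,300 BTU/h × 10 h = 763,000 BTU
Gas input = 763,000 / 0.760 = 1,003,947 BTU
= 1,003,947 / 100,000 = 10.04 therm
Cost = 10.04 × £0.675/therm = £6.78 ≈ £7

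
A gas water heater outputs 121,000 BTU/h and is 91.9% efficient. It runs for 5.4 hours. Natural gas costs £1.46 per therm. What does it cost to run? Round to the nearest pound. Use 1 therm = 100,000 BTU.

Heat delivered = 121,000 BTU/h × 5.4 h = 653,400 BTU
Gas input = 653,400 / 0.919 = 710,990 BTU
= 710,990 / 100,000 = 7.11 therm
Cost = 7.11 × £1.46/therm = £10.38 ≈ £10

£10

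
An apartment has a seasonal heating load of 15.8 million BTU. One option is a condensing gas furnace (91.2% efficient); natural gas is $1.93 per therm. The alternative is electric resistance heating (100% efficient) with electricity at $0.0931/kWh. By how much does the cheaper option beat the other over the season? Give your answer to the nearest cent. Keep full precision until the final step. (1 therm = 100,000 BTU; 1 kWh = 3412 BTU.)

$96.76

Heat load = 15.8 × 10⁶ BTU = 15,800,000 BTU
Gas: input = 15,800,000 / 0.912 = 17,324,561 BTU = 173.2 therm → 173.2 × $1.93 = $334.36
Electric: 15,800,000 BTU / 3412 = 4,631 kWh → × $0.0931 = $431.12
Difference = |$334.36 − $431.12| = $96.76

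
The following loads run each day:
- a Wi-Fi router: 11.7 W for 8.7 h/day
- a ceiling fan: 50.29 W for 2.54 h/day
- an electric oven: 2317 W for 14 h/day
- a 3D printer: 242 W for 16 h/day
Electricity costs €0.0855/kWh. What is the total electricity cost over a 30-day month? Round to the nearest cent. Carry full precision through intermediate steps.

Wi-Fi router: 11.7 W × 8.7 h × 30 d = 3,054 Wh = 3.054 kWh
ceiling fan: 50.29 W × 2.54 h × 30 d = 3,832 Wh = 3.832 kWh
electric oven: 2317 W × 14 h × 30 d = 973,140 Wh = 973.1 kWh
3D printer: 242 W × 16 h × 30 d = 116,160 Wh = 116.2 kWh
Total energy = 3.054 + 3.832 + 973.1 + 116.2 = 1,096 kWh
Cost = 1,096 kWh × €0.0855 = €93.72

€93.72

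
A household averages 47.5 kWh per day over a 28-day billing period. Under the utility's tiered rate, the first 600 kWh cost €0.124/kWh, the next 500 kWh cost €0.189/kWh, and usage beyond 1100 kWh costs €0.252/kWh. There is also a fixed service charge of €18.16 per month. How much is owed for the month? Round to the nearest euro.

Usage = 47.5 kWh/day × 28 days = 1330 kWh
First 600 kWh × €0.124 = €74.40
Next 500 kWh × €0.189 = €94.50
Remaining 230 kWh × €0.252 = €57.96
Energy charge = €226.86; + service €18.16 = €245.02 ≈ €245

€245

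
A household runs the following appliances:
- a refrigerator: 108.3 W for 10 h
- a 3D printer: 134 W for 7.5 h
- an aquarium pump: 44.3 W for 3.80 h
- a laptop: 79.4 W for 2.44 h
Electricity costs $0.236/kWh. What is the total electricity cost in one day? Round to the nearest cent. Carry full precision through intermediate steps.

$0.58

refrigerator: 108.3 W × 10 h = 1,083 Wh = 1.083 kWh
3D printer: 134 W × 7.5 h = 1,005 Wh = 1.005 kWh
aquarium pump: 44.3 W × 3.80 h = 168 Wh = 0.1683 kWh
laptop: 79.4 W × 2.44 h = 194 Wh = 0.1937 kWh
Total energy = 1.083 + 1.005 + 0.1683 + 0.1937 = 2.45 kWh
Cost = 2.45 kWh × $0.236 = $0.58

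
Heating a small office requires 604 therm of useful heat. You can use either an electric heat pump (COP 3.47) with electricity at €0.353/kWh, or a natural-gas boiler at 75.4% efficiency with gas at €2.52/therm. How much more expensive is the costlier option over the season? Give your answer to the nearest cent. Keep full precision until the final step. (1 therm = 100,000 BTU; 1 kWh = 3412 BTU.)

Heat load = 604 therm × 100,000 = 60,400,000 BTU
Gas: input = 60,400,000 / 0.754 = 80,106,101 BTU = 801.1 therm → 801.1 × €2.52 = €2,018.67
Heat pump: 60,400,000 BTU / 3412 = 17,700 kWh heat; / 3.47 = 5,102 kWh in → × €0.353 = €1,800.83
Difference = |€2,018.67 − €1,800.83| = €217.84

€217.84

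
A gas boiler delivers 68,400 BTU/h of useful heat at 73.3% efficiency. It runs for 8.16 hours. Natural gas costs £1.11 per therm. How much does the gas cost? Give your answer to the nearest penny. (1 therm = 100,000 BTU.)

£8.45

Heat delivered = 68,400 BTU/h × 8.16 h = 558,144 BTU
Gas input = 558,144 / 0.733 = 761,452 BTU
= 761,452 / 100,000 = 7.615 therm
Cost = 7.615 × £1.11/therm = £8.45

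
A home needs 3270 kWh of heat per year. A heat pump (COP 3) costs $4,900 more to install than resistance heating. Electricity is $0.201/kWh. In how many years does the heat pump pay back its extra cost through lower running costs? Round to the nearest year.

Resistance: 3270 kWh × $0.201 = $657.27/yr
Heat pump: 3270 / 3 = 1090 kWh in → × $0.201 = $219.09/yr
Annual savings = $438.18
Payback = $4,900 / $438.18 = 11.2 years

11 years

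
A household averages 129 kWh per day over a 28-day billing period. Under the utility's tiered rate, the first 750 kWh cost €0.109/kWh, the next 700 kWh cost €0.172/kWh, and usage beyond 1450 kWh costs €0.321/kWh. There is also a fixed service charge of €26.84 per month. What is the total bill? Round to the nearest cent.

€922.99

Usage = 129 kWh/day × 28 days = 3612 kWh
First 750 kWh × €0.109 = €81.75
Next 700 kWh × €0.172 = €120.40
Remaining 2162 kWh × €0.321 = €694.00
Energy charge = €896.15; + service €26.84 = €922.99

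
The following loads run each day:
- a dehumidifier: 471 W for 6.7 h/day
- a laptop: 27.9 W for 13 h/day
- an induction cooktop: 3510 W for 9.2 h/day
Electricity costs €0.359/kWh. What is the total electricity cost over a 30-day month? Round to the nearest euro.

€386

dehumidifier: 471 W × 6.7 h × 30 d = 94,671 Wh = 94.67 kWh
laptop: 27.9 W × 13 h × 30 d = 10,881 Wh = 10.88 kWh
induction cooktop: 3510 W × 9.2 h × 30 d = 968,760 Wh = 968.8 kWh
Total energy = 94.67 + 10.88 + 968.8 = 1,074 kWh
Cost = 1,074 kWh × €0.359 = €385.68 ≈ €386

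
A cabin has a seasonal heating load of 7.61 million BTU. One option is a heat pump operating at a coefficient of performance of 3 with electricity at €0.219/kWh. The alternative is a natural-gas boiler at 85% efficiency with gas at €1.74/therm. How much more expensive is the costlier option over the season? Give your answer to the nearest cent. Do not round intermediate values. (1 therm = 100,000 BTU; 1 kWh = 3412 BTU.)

€7.04

Heat load = 7.61 × 10⁶ BTU = 7,610,000 BTU
Gas: input = 7,610,000 / 0.85 = 8,952,941 BTU = 89.53 therm → 89.53 × €1.74 = €155.78
Heat pump: 7,610,000 BTU / 3412 = 2,230 kWh heat; / 3 = 743.5 kWh in → × €0.219 = €162.82
Difference = |€155.78 − €162.82| = €7.04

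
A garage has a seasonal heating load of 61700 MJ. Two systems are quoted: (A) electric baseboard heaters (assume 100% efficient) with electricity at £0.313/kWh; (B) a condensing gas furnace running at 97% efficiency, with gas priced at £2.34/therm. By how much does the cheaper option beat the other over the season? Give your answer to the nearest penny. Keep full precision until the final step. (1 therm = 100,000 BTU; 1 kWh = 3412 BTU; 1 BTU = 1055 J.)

Heat load = 61700 MJ = 61,700,000,000 J / 1055 = 58,483,412 BTU
Gas: input = 58,483,412 / 0.97 = 60,292,178 BTU = 602.9 therm → 602.9 × £2.34 = £1,410.84
Electric: 58,483,412 BTU / 3412 = 17,140 kWh → × £0.313 = £5,364.98
Difference = |£1,410.84 − £5,364.98| = £3,954.14

£3954.14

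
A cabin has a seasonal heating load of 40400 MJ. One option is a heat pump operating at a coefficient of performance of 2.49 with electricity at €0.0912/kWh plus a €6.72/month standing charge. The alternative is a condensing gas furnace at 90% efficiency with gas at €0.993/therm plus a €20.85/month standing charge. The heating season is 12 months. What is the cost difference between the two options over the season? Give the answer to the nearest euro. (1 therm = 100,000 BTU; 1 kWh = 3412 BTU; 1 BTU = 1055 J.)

Heat load = 40400 MJ = 40,400,000,000 J / 1055 = 38,293,839 BTU
Gas: input = 38,293,839 / 0.90 = 42,548,710 BTU = 425.5 therm → 425.5 × €0.993 = €422.51; + 12 × €20.85 standing = €672.71
Heat pump: 38,293,839 BTU / 3412 = 11,220 kWh heat; / 2.49 = 4,507 kWh in → × €0.0912 = €411.07; + 12 × €6.72 standing = €491.71
Difference = |€672.71 − €491.71| = €181.00

€181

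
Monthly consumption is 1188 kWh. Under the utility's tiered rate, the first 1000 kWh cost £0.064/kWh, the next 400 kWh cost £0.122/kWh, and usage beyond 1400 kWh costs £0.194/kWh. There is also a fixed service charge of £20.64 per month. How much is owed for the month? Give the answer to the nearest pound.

First 1000 kWh × £0.064 = £64.00
Next 188 kWh × £0.122 = £22.94
Remaining tier: 0 kWh (not reached)
Energy charge = £86.94; + service £20.64 = £107.58 ≈ £108

£108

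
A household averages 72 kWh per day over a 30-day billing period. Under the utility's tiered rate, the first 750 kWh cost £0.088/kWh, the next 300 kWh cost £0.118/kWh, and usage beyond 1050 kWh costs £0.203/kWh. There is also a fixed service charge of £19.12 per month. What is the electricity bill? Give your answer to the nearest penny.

Usage = 72 kWh/day × 30 days = 2160 kWh
First 750 kWh × £0.088 = £66.00
Next 300 kWh × £0.118 = £35.40
Remaining 1110 kWh × £0.203 = £225.33
Energy charge = £326.73; + service £19.12 = £345.85

£345.85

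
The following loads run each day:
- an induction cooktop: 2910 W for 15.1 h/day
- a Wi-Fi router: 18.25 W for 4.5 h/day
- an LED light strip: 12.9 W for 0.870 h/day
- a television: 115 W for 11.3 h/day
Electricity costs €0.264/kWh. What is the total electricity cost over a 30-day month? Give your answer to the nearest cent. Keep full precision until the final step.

induction cooktop: 2910 W × 15.1 h × 30 d = 1,318,230 Wh = 1,318 kWh
Wi-Fi router: 18.25 W × 4.5 h × 30 d = 2,464 Wh = 2.464 kWh
LED light strip: 12.9 W × 0.870 h × 30 d = 337 Wh = 0.3367 kWh
television: 115 W × 11.3 h × 30 d = 38,985 Wh = 38.98 kWh
Total energy = 1,318 + 2.464 + 0.3367 + 38.98 = 1,360 kWh
Cost = 1,360 kWh × €0.264 = €359.04

€359.04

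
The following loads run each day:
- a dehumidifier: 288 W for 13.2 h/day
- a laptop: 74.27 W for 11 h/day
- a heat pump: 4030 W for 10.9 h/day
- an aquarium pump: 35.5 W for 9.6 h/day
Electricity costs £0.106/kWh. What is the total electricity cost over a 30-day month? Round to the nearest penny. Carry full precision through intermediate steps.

£155.46

dehumidifier: 288 W × 13.2 h × 30 d = 114,048 Wh = 114 kWh
laptop: 74.27 W × 11 h × 30 d = 24,509 Wh = 24.51 kWh
heat pump: 4030 W × 10.9 h × 30 d = 1,317,810 Wh = 1,318 kWh
aquarium pump: 35.5 W × 9.6 h × 30 d = 10,224 Wh = 10.22 kWh
Total energy = 114 + 24.51 + 1,318 + 10.22 = 1,467 kWh
Cost = 1,467 kWh × £0.106 = £155.46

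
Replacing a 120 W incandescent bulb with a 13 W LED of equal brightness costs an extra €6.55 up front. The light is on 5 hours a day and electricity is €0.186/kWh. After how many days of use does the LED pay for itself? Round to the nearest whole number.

Power saved = 120 − 13 = 107 W
Daily energy saved = 107 W × 5 h = 535 Wh = 0.535 kWh
Daily savings = 0.535 × €0.186 = €0.0995
Payback = €6.55 / €0.0995 per day = 65.82 days

66 days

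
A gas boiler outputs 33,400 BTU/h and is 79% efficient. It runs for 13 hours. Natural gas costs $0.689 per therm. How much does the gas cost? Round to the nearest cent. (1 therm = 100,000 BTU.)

Heat delivered = 33,400 BTU/h × 13 h = 434,200 BTU
Gas input = 434,200 / 0.79 = 549,620 BTU
= 549,620 / 100,000 = 5.496 therm
Cost = 5.496 × $0.689/therm = $3.79

$3.79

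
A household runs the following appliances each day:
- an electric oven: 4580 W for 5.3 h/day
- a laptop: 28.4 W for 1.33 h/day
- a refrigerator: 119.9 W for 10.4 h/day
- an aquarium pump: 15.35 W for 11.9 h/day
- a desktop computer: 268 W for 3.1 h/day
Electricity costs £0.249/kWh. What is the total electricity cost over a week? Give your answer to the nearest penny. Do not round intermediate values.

£46.32

electric oven: 4580 W × 5.3 h × 7 d = 169,918 Wh = 169.9 kWh
laptop: 28.4 W × 1.33 h × 7 d = 264 Wh = 0.2644 kWh
refrigerator: 119.9 W × 10.4 h × 7 d = 8,729 Wh = 8.729 kWh
aquarium pump: 15.35 W × 11.9 h × 7 d = 1,279 Wh = 1.279 kWh
desktop computer: 268 W × 3.1 h × 7 d = 5,816 Wh = 5.816 kWh
Total energy = 169.9 + 0.2644 + 8.729 + 1.279 + 5.816 = 186 kWh
Cost = 186 kWh × £0.249 = £46.32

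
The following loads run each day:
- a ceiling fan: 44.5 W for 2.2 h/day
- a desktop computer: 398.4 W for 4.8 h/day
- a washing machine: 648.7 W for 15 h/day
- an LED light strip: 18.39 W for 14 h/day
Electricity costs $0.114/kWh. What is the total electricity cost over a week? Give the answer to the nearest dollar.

ceiling fan: 44.5 W × 2.2 h × 7 d = 685 Wh = 0.6853 kWh
desktop computer: 398.4 W × 4.8 h × 7 d = 13,386 Wh = 13.39 kWh
washing machine: 648.7 W × 15 h × 7 d = 68,114 Wh = 68.11 kWh
LED light strip: 18.39 W × 14 h × 7 d = 1,802 Wh = 1.802 kWh
Total energy = 0.6853 + 13.39 + 68.11 + 1.802 = 83.99 kWh
Cost = 83.99 kWh × $0.114 = $9.57 ≈ $10

$10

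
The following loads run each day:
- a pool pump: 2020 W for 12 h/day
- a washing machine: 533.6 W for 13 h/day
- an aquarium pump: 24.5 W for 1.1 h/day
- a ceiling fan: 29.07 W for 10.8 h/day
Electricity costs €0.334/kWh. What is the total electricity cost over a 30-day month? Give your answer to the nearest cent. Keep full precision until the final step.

pool pump: 2020 W × 12 h × 30 d = 727,200 Wh = 727.2 kWh
washing machine: 533.6 W × 13 h × 30 d = 208,104 Wh = 208.1 kWh
aquarium pump: 24.5 W × 1.1 h × 30 d = 809 Wh = 0.8085 kWh
ceiling fan: 29.07 W × 10.8 h × 30 d = 9,419 Wh = 9.419 kWh
Total energy = 727.2 + 208.1 + 0.8085 + 9.419 = 945.5 kWh
Cost = 945.5 kWh × €0.334 = €315.81

€315.81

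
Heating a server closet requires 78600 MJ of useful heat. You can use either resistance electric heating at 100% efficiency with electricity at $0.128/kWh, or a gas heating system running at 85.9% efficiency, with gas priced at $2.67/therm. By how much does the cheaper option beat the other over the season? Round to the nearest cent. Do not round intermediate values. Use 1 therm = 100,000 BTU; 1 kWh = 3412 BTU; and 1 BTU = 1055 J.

Heat load = 78600 MJ = 78,600,000,000 J / 1055 = 74,502,370 BTU
Gas: input = 74,502,370 / 0.859 = 86,731,513 BTU = 867.3 therm → 867.3 × $2.67 = $2,315.73
Electric: 74,502,370 BTU / 3412 = 21,840 kWh → × $0.128 = $2,794.93
Difference = |$2,315.73 − $2,794.93| = $479.20

$479.20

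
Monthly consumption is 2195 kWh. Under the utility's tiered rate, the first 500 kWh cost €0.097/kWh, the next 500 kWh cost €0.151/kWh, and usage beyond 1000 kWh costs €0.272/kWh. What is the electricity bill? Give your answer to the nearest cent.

First 500 kWh × €0.097 = €48.50
Next 500 kWh × €0.151 = €75.50
Remaining 1195 kWh × €0.272 = €325.04
Total = €449.04

€449.04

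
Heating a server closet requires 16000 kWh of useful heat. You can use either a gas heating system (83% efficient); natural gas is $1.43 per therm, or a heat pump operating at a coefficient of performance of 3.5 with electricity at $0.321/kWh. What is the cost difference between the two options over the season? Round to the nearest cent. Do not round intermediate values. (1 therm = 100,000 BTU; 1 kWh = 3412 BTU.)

$526.87

Heat load = 16000 kWh × 3412 = 54,592,000 BTU
Gas: input = 54,592,000 / 0.83 = 65,773,494 BTU = 657.7 therm → 657.7 × $1.43 = $940.56
Heat pump: 54,592,000 BTU / 3412 = 16,000 kWh heat; / 3.5 = 4,571 kWh in → × $0.321 = $1,467.43
Difference = |$940.56 − $1,467.43| = $526.87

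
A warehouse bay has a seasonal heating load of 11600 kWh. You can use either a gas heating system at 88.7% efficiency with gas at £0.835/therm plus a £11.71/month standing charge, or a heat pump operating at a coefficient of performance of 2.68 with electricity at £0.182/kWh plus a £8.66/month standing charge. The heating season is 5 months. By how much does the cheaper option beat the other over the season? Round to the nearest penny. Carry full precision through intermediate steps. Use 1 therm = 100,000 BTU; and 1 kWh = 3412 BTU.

£399.92

Heat load = 11600 kWh × 3412 = 39,579,200 BTU
Gas: input = 39,579,200 / 0.887 = 44,621,421 BTU = 446.2 therm → 446.2 × £0.835 = £372.59; + 5 × £11.71 standing = £431.14
Heat pump: 39,579,200 BTU / 3412 = 11,600 kWh heat; / 2.68 = 4,328 kWh in → × £0.182 = £787.76; + 5 × £8.66 standing = £831.06
Difference = |£431.14 − £831.06| = £399.92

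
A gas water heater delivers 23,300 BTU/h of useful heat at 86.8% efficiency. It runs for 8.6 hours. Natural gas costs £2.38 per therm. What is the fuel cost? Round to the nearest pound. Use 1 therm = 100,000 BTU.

Heat delivered = 23,300 BTU/h × 8.6 h = 200,380 BTU
Gas input = 200,380 / 0.868 = 230,853 BTU
= 230,853 / 100,000 = 2.309 therm
Cost = 2.309 × £2.38/therm = £5.49 ≈ £5

£5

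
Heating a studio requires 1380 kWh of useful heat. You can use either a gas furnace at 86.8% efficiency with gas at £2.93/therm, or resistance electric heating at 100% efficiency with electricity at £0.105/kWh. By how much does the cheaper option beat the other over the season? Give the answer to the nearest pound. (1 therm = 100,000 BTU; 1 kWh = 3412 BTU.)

Heat load = 1380 kWh × 3412 = 4,708,560 BTU
Gas: input = 4,708,560 / 0.868 = 5,424,608 BTU = 54.25 therm → 54.25 × £2.93 = £158.94
Electric: 4,708,560 BTU / 3412 = 1,380 kWh → × £0.105 = £144.90
Difference = |£158.94 − £144.90| = £14.04 ≈ £14

£14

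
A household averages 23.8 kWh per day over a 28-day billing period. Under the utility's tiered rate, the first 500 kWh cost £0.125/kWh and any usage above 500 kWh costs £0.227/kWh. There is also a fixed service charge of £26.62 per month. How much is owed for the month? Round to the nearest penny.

Usage = 23.8 kWh/day × 28 days = 666.4 kWh
First 500 kWh × £0.125 = £62.50
Remaining 166.4 kWh × £0.227 = £37.77
Energy charge = £100.27; + service £26.62 = £126.89

£126.89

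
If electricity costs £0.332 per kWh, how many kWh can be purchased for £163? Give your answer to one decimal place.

491.0 kWh

£163 / £0.332 per kWh = 491 kWh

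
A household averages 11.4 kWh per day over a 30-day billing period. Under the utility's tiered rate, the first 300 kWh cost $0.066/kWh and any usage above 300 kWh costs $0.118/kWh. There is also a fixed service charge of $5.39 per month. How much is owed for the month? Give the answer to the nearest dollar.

Usage = 11.4 kWh/day × 30 days = 342 kWh
First 300 kWh × $0.066 = $19.80
Remaining 42 kWh × $0.118 = $4.96
Energy charge = $24.76; + service $5.39 = $30.15 ≈ $30

$30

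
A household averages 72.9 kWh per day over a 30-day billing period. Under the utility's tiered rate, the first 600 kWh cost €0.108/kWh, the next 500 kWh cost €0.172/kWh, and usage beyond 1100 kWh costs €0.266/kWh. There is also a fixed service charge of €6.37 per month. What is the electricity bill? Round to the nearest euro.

Usage = 72.9 kWh/day × 30 days = 2187 kWh
First 600 kWh × €0.108 = €64.80
Next 500 kWh × €0.172 = €86.00
Remaining 1087 kWh × €0.266 = €289.14
Energy charge = €439.94; + service €6.37 = €446.31 ≈ €446

€446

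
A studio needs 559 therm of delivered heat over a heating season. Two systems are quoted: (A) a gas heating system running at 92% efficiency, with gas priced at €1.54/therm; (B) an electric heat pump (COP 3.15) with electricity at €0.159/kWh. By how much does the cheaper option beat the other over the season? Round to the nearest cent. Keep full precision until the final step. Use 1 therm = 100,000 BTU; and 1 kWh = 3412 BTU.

Heat load = 559 therm × 100,000 = 55,900,000 BTU
Gas: input = 55,900,000 / 0.92 = 60,760,870 BTU = 607.6 therm → 607.6 × €1.54 = €935.72
Heat pump: 55,900,000 BTU / 3412 = 16,380 kWh heat; / 3.15 = 5,201 kWh in → × €0.159 = €826.97
Difference = |€935.72 − €826.97| = €108.75

€108.75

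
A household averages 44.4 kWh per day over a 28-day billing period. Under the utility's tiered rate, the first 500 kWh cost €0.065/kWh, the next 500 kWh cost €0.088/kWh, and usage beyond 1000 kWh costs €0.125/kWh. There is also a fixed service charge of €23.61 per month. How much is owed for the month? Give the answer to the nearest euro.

€131

Usage = 44.4 kWh/day × 28 days = 1243.2 kWh
First 500 kWh × €0.065 = €32.50
Next 500 kWh × €0.088 = €44.00
Remaining 243.2 kWh × €0.125 = €30.40
Energy charge = €106.90; + service €23.61 = €130.51 ≈ €131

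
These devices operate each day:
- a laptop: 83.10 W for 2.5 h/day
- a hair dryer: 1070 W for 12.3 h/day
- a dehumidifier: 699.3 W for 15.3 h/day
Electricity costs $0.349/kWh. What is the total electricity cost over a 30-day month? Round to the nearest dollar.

laptop: 83.10 W × 2.5 h × 30 d = 6,232 Wh = 6.232 kWh
hair dryer: 1070 W × 12.3 h × 30 d = 394,830 Wh = 394.8 kWh
dehumidifier: 699.3 W × 15.3 h × 30 d = 320,979 Wh = 321 kWh
Total energy = 6.232 + 394.8 + 321 = 722 kWh
Cost = 722 kWh × $0.349 = $251.99 ≈ $252

$252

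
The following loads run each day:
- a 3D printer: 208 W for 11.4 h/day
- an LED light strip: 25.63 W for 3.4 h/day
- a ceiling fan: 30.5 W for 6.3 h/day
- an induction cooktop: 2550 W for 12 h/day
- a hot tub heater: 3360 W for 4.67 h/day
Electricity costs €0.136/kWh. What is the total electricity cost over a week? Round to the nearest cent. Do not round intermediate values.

€46.59

3D printer: 208 W × 11.4 h × 7 d = 16,598 Wh = 16.6 kWh
LED light strip: 25.63 W × 3.4 h × 7 d = 610 Wh = 0.61 kWh
ceiling fan: 30.5 W × 6.3 h × 7 d = 1,345 Wh = 1.345 kWh
induction cooktop: 2550 W × 12 h × 7 d = 214,200 Wh = 214.2 kWh
hot tub heater: 3360 W × 4.67 h × 7 d = 109,838 Wh = 109.8 kWh
Total energy = 16.6 + 0.61 + 1.345 + 214.2 + 109.8 = 342.6 kWh
Cost = 342.6 kWh × €0.136 = €46.59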